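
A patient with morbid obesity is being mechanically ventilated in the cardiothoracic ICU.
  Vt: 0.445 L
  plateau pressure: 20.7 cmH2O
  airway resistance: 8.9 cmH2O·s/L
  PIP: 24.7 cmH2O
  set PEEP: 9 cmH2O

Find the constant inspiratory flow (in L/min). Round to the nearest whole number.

27

flow = (PIP − Pplat) / Raw = (24.7 − 20.7) / 8.9 = 0.4494 L/s × 60 = 26.964 L/min.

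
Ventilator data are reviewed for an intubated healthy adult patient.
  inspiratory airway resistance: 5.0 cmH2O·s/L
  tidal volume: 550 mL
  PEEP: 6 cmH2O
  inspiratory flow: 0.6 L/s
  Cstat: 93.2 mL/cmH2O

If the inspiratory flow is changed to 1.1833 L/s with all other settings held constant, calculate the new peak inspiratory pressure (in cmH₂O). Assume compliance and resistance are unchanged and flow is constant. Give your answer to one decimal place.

PIP = Vt/C + R·V̇ + PEEP (constant-flow equation of motion).
Only the resistive term changes: ΔPIP = R × ΔV̇ = 5.0 × (1.1833 − 0.6) = 5.0 × 0.5833 = 2.917 cmH2O.
Original PIP = 550/93.2 + 5.0×0.6 + 6 = 14.901 cmH2O; new PIP = 14.901 + (2.917) = 17.818 cmH2O.

17.8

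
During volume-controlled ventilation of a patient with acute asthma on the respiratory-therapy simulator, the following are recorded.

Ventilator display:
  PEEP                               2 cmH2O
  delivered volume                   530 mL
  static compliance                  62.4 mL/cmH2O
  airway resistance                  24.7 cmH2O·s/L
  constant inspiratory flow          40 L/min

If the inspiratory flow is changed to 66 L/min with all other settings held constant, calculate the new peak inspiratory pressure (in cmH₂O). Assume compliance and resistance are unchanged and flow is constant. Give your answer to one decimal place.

Flow: 40 L/min ÷ 60 = 0.6667 L/s.
New flow: 66 L/min ÷ 60 = 1.1 L/s.
PIP = Vt/C + R·V̇ + PEEP (constant-flow equation of motion).
Only the resistive term changes: ΔPIP = R × ΔV̇ = 24.7 × (1.1 − 0.6667) = 24.7 × 0.4333 = 10.703 cmH2O.
Original PIP = 530/62.4 + 24.7×0.6667 + 2 = 26.961 cmH2O; new PIP = 26.961 + (10.703) = 37.664 cmH2O.

37.7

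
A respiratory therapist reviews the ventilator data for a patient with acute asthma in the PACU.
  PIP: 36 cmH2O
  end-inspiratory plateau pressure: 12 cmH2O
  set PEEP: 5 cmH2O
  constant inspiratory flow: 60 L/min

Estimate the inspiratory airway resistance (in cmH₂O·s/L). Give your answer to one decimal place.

24.0

Flow: 60 L/min ÷ 60 = 1 L/s.
Raw = (PIP − Pplat) / flow = (36 − 12) / 1 = 24.0 / 1 = 24.0 cmH2O·s/L.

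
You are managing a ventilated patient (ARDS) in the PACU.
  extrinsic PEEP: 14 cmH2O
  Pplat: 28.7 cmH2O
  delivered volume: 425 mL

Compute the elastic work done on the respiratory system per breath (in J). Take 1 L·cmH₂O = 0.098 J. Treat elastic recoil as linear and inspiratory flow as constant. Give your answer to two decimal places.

0.31

Elastic work ≈ ½ × (Pplat − PEEP) × Vt = 0.5 × (28.7 − 14) × 0.425 L = 0.5 × 14.7 × 0.425 = 3.124 L·cmH2O.
× 0.098 J/(L·cmH2O) → 0.3062 J.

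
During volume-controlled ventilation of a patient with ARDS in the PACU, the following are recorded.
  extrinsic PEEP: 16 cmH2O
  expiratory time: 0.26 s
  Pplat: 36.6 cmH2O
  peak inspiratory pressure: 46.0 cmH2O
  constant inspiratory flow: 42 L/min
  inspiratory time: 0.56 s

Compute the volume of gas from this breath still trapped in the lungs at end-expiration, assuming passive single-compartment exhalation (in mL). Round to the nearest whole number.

Flow: 42 L/min ÷ 60 = 0.7 L/s.
Vt = flow × Ti = 0.7 L/s × 0.56 s × 1000 mL/L = 392.0 mL.
R = (PIP − Pplat)/V̇ = (46.0 − 36.6) / 0.7 = 9.4/0.7 = 13.429 cmH2O·s/L.
C = Vt/(Pplat − PEEP) = 392.0 / (36.6 − 16) = 392.0/20.6 = 19.029 mL/cmH2O.
τ = R × C = 13.429 × 0.01903 L/cmH2O = 0.2556 s.
Fraction remaining = e^(−Te/τ) = e^(−0.26/0.2556) = 0.3616.
Trapped volume = 392.0 × 0.3616 = 141.75 mL.

142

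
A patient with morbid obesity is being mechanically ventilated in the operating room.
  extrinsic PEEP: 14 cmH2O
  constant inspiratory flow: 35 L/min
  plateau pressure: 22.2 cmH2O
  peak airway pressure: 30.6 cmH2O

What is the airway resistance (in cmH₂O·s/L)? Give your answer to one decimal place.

14.4

Flow: 35 L/min ÷ 60 = 0.5833 L/s.
Raw = (PIP − Pplat) / flow = (30.6 − 22.2) / 0.5833 = 8.4 / 0.5833 = 14.401 cmH2O·s/L.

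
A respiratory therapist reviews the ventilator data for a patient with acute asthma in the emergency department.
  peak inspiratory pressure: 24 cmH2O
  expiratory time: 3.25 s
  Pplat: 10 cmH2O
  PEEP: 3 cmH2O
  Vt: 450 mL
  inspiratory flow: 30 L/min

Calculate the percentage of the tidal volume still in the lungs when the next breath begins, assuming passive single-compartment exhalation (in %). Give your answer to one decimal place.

Flow: 30 L/min ÷ 60 = 0.5 L/s.
R = (PIP − Pplat)/V̇ = (24 − 10) / 0.5 = 14.0/0.5 = 28.0 cmH2O·s/L.
C = Vt/(Pplat − PEEP) = 450.0 / (10 − 3) = 450.0/7.0 = 64.286 mL/cmH2O.
τ = R × C = 28.0 × 0.06429 L/cmH2O = 1.8 s.
Fraction remaining at end-expiration = e^(−Te/τ) = e^(−3.25/1.8) = 0.1644 → 16.44%.

16.4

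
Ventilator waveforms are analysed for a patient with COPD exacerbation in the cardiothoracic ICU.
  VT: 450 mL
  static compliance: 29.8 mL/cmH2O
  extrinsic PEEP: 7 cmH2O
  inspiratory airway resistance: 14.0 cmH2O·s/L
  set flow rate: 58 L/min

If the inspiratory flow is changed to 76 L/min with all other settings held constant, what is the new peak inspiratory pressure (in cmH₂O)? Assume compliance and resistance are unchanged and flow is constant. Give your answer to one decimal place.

39.8

Flow: 58 L/min ÷ 60 = 0.9667 L/s.
New flow: 76 L/min ÷ 60 = 1.2667 L/s.
PIP = Vt/C + R·V̇ + PEEP (constant-flow equation of motion).
Only the resistive term changes: ΔPIP = R × ΔV̇ = 14.0 × (1.2667 − 0.9667) = 14.0 × 0.3 = 4.2 cmH2O.
Original PIP = 450/29.8 + 14.0×0.9667 + 7 = 35.634 cmH2O; new PIP = 35.634 + (4.2) = 39.834 cmH2O.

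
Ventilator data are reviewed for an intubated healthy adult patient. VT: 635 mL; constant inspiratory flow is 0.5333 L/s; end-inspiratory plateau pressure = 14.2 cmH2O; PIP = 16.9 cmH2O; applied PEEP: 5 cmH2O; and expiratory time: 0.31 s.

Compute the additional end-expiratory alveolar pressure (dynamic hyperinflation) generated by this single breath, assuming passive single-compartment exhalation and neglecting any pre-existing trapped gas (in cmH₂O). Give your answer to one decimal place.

3.8

R = (PIP − Pplat)/V̇ = (16.9 − 14.2) / 0.5333 = 2.7/0.5333 = 5.063 cmH2O·s/L.
C = Vt/(Pplat − PEEP) = 635.0 / (14.2 − 5) = 635.0/9.2 = 69.022 mL/cmH2O.
τ = R × C = 5.063 × 0.06902 L/cmH2O = 0.3494 s.
Fraction remaining = e^(−Te/τ) = e^(−0.31/0.3494) = 0.4118; trapped volume = 635.0 × 0.4118 = 261.49 mL.
Additional alveolar pressure from trapping ≈ V_trapped / C = 261.49 / 69.022 = 3.789 cmH2O.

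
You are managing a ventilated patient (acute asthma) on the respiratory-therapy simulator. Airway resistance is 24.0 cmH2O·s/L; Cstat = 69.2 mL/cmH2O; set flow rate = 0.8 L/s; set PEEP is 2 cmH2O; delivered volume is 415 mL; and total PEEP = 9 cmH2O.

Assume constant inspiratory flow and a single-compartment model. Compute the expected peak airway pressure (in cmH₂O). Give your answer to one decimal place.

34.2

Total PEEP = 9 cmH2O (set 2 + intrinsic 7); this is the baseline alveolar pressure.
Equation of motion (constant flow): PIP = Vt/C + R·V̇ + PEEP.
PIP = 415/69.2 + 24.0×0.8 + 9 = 5.997 + 19.2 + 9 = 34.197 cmH2O.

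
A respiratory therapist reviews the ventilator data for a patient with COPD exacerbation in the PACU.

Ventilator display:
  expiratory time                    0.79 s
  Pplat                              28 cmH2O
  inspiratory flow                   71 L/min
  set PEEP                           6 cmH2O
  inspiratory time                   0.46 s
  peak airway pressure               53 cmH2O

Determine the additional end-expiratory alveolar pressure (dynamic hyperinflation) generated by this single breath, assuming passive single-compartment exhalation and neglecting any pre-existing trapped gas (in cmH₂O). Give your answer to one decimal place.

4.9

Flow: 71 L/min ÷ 60 = 1.1833 L/s.
Vt = flow × Ti = 1.1833 L/s × 0.46 s × 1000 mL/L = 544.32 mL.
R = (PIP − Pplat)/V̇ = (53 − 28) / 1.1833 = 25.0/1.1833 = 21.127 cmH2O·s/L.
C = Vt/(Pplat − PEEP) = 544.32 / (28 − 6) = 544.32/22.0 = 24.742 mL/cmH2O.
τ = R × C = 21.127 × 0.02474 L/cmH2O = 0.5227 s.
Fraction remaining = e^(−Te/τ) = e^(−0.79/0.5227) = 0.2206; trapped volume = 544.32 × 0.2206 = 120.08 mL.
Additional alveolar pressure from trapping ≈ V_trapped / C = 120.08 / 24.742 = 4.853 cmH2O.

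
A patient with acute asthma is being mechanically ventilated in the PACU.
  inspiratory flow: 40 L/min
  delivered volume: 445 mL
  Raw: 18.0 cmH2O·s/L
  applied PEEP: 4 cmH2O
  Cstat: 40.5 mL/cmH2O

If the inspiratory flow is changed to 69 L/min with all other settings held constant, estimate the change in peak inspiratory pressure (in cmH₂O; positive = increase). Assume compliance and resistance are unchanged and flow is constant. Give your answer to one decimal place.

8.7

Flow: 40 L/min ÷ 60 = 0.6667 L/s.
New flow: 69 L/min ÷ 60 = 1.15 L/s.
PIP = Vt/C + R·V̇ + PEEP (constant-flow equation of motion).
Only the resistive term changes: ΔPIP = R × ΔV̇ = 18.0 × (1.15 − 0.6667) = 18.0 × 0.4833 = 8.699 cmH2O.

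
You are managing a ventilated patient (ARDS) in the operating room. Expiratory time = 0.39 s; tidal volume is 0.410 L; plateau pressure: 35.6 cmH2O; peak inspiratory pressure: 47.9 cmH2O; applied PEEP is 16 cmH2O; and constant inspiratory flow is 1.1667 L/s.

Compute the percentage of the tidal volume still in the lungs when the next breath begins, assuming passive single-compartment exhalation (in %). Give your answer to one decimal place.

17.1

R = (PIP − Pplat)/V̇ = (47.9 − 35.6) / 1.1667 = 12.3/1.1667 = 10.543 cmH2O·s/L.
C = Vt/(Pplat − PEEP) = 410.0 / (35.6 − 16) = 410.0/19.6 = 20.918 mL/cmH2O.
τ = R × C = 10.543 × 0.02092 L/cmH2O = 0.2206 s.
Fraction remaining at end-expiration = e^(−Te/τ) = e^(−0.39/0.2206) = 0.1707 → 17.07%.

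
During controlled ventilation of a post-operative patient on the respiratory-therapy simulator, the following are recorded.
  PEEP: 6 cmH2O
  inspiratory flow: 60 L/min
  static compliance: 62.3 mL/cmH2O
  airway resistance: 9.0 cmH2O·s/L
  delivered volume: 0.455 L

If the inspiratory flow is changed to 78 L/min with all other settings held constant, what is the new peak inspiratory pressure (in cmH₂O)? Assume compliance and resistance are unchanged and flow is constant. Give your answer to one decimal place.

Flow: 60 L/min ÷ 60 = 1 L/s.
New flow: 78 L/min ÷ 60 = 1.3 L/s.
PIP = Vt/C + R·V̇ + PEEP (constant-flow equation of motion).
Only the resistive term changes: ΔPIP = R × ΔV̇ = 9.0 × (1.3 − 1) = 9.0 × 0.3 = 2.7 cmH2O.
Original PIP = 455/62.3 + 9.0×1 + 6 = 22.303 cmH2O; new PIP = 22.303 + (2.7) = 25.003 cmH2O.

25.0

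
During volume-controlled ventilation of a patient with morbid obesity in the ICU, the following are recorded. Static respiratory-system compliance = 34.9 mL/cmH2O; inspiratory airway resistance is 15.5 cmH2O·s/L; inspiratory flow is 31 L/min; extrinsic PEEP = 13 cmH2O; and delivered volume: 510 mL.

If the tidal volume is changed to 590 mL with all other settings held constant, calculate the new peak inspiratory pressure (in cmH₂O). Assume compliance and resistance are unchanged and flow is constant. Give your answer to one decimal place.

37.9

Flow: 31 L/min ÷ 60 = 0.5167 L/s.
PIP = Vt/C + R·V̇ + PEEP (constant-flow equation of motion).
Only the elastic term changes: ΔPIP = ΔVt / C = (590 − 510) / 34.9 = 2.292 cmH2O.
Original PIP = 510/34.9 + 15.5×0.5167 + 13 = 35.622 cmH2O; new PIP = 35.622 + (2.292) = 37.914 cmH2O.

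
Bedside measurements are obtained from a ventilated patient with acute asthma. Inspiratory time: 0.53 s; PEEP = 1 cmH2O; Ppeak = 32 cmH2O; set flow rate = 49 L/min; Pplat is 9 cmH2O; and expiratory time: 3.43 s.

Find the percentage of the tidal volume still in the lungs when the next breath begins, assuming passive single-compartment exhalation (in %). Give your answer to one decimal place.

Flow: 49 L/min ÷ 60 = 0.8167 L/s.
Vt = flow × Ti = 0.8167 L/s × 0.53 s × 1000 mL/L = 432.85 mL.
R = (PIP − Pplat)/V̇ = (32 − 9) / 0.8167 = 23.0/0.8167 = 28.162 cmH2O·s/L.
C = Vt/(Pplat − PEEP) = 432.85 / (9 − 1) = 432.85/8.0 = 54.106 mL/cmH2O.
τ = R × C = 28.162 × 0.05411 L/cmH2O = 1.524 s.
Fraction remaining at end-expiration = e^(−Te/τ) = e^(−3.43/1.524) = 0.1053 → 10.53%.

10.5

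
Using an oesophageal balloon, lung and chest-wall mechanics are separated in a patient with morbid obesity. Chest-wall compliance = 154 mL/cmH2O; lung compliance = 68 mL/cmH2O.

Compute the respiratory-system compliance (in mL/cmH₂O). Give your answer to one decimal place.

47.2

Lung and chest wall are elastances in series: 1/Crs = 1/CL + 1/Ccw.
1/Crs = 1/68 + 1/154 = 0.0212.
Crs = 47.17 mL/cmH2O.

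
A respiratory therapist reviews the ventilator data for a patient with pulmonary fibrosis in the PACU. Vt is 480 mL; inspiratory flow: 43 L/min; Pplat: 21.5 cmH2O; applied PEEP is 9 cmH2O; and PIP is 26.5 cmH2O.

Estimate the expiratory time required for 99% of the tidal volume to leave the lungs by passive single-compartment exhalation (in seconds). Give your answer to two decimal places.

1.23

Flow: 43 L/min ÷ 60 = 0.7167 L/s.
R = (PIP − Pplat)/V̇ = (26.5 − 21.5) / 0.7167 = 5.0/0.7167 = 6.976 cmH2O·s/L.
C = Vt/(Pplat − PEEP) = 480.0 / (21.5 − 9) = 480.0/12.5 = 38.4 mL/cmH2O.
τ = R × C = 6.976 × 0.0384 L/cmH2O = 0.2679 s.
t = −τ·ln(1 − 0.99) = −0.2679·ln(0.01) = 1.234 s.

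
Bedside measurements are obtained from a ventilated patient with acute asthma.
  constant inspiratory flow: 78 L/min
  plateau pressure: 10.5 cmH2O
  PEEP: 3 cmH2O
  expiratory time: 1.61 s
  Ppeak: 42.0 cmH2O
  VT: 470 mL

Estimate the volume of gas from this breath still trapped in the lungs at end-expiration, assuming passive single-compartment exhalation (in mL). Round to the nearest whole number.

163

Flow: 78 L/min ÷ 60 = 1.3 L/s.
R = (PIP − Pplat)/V̇ = (42.0 − 10.5) / 1.3 = 31.5/1.3 = 24.231 cmH2O·s/L.
C = Vt/(Pplat − PEEP) = 470.0 / (10.5 − 3) = 470.0/7.5 = 62.667 mL/cmH2O.
τ = R × C = 24.231 × 0.06267 L/cmH2O = 1.519 s.
Fraction remaining = e^(−Te/τ) = e^(−1.61/1.519) = 0.3465.
Trapped volume = 470.0 × 0.3465 = 162.86 mL.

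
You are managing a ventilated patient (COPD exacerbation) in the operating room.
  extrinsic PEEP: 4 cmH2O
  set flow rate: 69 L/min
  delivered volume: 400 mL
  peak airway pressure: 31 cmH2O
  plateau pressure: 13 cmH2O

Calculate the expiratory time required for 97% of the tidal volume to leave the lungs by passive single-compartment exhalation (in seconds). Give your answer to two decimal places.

2.44

Flow: 69 L/min ÷ 60 = 1.15 L/s.
R = (PIP − Pplat)/V̇ = (31 − 13) / 1.15 = 18.0/1.15 = 15.652 cmH2O·s/L.
C = Vt/(Pplat − PEEP) = 400.0 / (13 − 4) = 400.0/9.0 = 44.444 mL/cmH2O.
τ = R × C = 15.652 × 0.04444 L/cmH2O = 0.6956 s.
t = −τ·ln(1 − 0.97) = −0.6956·ln(0.03) = 2.439 s.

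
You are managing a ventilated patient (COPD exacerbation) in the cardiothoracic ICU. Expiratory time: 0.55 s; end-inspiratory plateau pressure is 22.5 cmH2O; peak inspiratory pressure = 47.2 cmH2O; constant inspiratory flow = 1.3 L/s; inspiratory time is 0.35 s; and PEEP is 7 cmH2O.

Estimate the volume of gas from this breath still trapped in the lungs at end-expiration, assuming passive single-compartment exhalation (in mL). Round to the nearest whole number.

170

Vt = flow × Ti = 1.3 L/s × 0.35 s × 1000 mL/L = 455.0 mL.
R = (PIP − Pplat)/V̇ = (47.2 − 22.5) / 1.3 = 24.7/1.3 = 19.0 cmH2O·s/L.
C = Vt/(Pplat − PEEP) = 455.0 / (22.5 − 7) = 455.0/15.5 = 29.355 mL/cmH2O.
τ = R × C = 19.0 × 0.02936 L/cmH2O = 0.5578 s.
Fraction remaining = e^(−Te/τ) = e^(−0.55/0.5578) = 0.3731.
Trapped volume = 455.0 × 0.3731 = 169.76 mL.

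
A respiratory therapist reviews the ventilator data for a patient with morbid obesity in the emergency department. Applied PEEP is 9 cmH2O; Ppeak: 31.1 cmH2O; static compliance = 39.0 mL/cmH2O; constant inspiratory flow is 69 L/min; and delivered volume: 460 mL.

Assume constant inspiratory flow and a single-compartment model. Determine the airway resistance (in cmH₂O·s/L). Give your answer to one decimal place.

Flow: 69 L/min ÷ 60 = 1.15 L/s.
Equation of motion (constant flow): PIP = Vt/C + R·V̇ + PEEP.
R·V̇ = PIP − Vt/C − PEEP = 31.1 − 460/39.0 − 9 = 31.1 − 11.795 − 9 = 10.305 cmH2O.
R = 10.305 / 1.15 = 8.961 cmH2O·s/L.

9.0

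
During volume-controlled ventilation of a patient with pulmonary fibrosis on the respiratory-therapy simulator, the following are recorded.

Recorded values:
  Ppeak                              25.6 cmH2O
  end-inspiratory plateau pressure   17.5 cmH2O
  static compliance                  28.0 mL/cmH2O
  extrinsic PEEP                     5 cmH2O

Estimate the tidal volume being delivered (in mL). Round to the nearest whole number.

Vt = Cstat × (Pplat − PEEP) = 28.0 × (17.5 − 5) = 28.0 × 12.5 = 350.0 mL.

350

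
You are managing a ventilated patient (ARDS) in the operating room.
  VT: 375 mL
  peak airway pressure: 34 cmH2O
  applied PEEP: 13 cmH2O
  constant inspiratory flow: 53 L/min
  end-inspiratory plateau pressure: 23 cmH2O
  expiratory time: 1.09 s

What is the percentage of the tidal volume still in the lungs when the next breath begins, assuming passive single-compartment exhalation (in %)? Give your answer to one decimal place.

Flow: 53 L/min ÷ 60 = 0.8833 L/s.
R = (PIP − Pplat)/V̇ = (34 − 23) / 0.8833 = 11.0/0.8833 = 12.453 cmH2O·s/L.
C = Vt/(Pplat − PEEP) = 375.0 / (23 − 13) = 375.0/10.0 = 37.5 mL/cmH2O.
τ = R × C = 12.453 × 0.0375 L/cmH2O = 0.467 s.
Fraction remaining at end-expiration = e^(−Te/τ) = e^(−1.09/0.467) = 0.0969 → 9.69%.

9.7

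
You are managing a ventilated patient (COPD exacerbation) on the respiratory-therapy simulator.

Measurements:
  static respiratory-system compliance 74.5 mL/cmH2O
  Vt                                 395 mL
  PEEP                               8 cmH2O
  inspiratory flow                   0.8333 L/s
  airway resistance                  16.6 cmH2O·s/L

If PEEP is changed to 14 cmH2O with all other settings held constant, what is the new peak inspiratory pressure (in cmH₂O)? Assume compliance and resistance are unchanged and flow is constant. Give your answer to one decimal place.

33.1

PIP = Vt/C + R·V̇ + PEEP (constant-flow equation of motion).
Only the baseline term changes: ΔPIP = ΔPEEP = 14 − 8 = 6.0 cmH2O.
Original PIP = 395/74.5 + 16.6×0.8333 + 8 = 27.135 cmH2O; new PIP = 27.135 + (6.0) = 33.135 cmH2O.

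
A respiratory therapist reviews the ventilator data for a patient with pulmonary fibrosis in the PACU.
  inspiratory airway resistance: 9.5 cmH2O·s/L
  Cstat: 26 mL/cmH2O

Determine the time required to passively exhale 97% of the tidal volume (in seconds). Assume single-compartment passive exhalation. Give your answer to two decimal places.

τ = R × C = 9.5 × 26 mL/cmH2O = 9.5 × 0.026 L/cmH2O = 0.247 s.
Exhaled fraction f = 1 − e^(−t/τ) → t = −τ·ln(1 − f) = −0.247·ln(0.03) = 0.8661 s.

0.87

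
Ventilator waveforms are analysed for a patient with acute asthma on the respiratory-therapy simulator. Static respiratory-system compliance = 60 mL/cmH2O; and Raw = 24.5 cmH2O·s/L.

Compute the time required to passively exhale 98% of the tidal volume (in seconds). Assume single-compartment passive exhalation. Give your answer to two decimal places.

τ = R × C = 24.5 × 60 mL/cmH2O = 24.5 × 0.060 L/cmH2O = 1.47 s.
Exhaled fraction f = 1 − e^(−t/τ) → t = −τ·ln(1 − f) = −1.47·ln(0.02) = 5.751 s.

5.75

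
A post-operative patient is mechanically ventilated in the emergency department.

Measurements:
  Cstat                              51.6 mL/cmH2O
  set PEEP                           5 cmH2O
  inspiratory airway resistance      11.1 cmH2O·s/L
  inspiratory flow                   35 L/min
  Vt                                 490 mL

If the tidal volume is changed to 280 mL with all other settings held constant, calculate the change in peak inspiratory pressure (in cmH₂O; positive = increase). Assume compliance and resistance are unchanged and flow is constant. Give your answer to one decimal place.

PIP = Vt/C + R·V̇ + PEEP (constant-flow equation of motion).
Only the elastic term changes: ΔPIP = ΔVt / C = (280 − 490) / 51.6 = -4.07 cmH2O.

-4.1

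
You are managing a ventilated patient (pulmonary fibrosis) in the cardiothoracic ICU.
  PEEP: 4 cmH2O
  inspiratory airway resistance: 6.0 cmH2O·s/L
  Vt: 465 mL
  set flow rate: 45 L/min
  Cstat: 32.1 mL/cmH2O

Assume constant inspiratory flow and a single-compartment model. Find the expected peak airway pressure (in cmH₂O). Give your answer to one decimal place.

23.0

Flow: 45 L/min ÷ 60 = 0.75 L/s.
Equation of motion (constant flow): PIP = Vt/C + R·V̇ + PEEP.
PIP = 465/32.1 + 6.0×0.75 + 4 = 14.486 + 4.5 + 4 = 22.986 cmH2O.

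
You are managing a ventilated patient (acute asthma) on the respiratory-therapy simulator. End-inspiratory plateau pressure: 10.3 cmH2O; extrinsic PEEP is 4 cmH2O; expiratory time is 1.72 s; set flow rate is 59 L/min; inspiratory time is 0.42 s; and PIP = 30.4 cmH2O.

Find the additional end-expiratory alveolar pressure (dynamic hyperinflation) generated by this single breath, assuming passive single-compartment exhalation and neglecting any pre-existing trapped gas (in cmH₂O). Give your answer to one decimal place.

1.7

Flow: 59 L/min ÷ 60 = 0.9833 L/s.
Vt = flow × Ti = 0.9833 L/s × 0.42 s × 1000 mL/L = 412.99 mL.
R = (PIP − Pplat)/V̇ = (30.4 − 10.3) / 0.9833 = 20.1/0.9833 = 20.441 cmH2O·s/L.
C = Vt/(Pplat − PEEP) = 412.99 / (10.3 − 4) = 412.99/6.3 = 65.554 mL/cmH2O.
τ = R × C = 20.441 × 0.06555 L/cmH2O = 1.34 s.
Fraction remaining = e^(−Te/τ) = e^(−1.72/1.34) = 0.277; trapped volume = 412.99 × 0.277 = 114.4 mL.
Additional alveolar pressure from trapping ≈ V_trapped / C = 114.4 / 65.554 = 1.745 cmH2O.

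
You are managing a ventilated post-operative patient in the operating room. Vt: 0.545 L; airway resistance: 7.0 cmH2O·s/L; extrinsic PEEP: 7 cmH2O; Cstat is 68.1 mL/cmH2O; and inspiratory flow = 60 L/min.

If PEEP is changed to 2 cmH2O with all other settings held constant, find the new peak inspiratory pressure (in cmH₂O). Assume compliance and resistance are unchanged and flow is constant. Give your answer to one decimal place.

17.0

Flow: 60 L/min ÷ 60 = 1 L/s.
PIP = Vt/C + R·V̇ + PEEP (constant-flow equation of motion).
Only the baseline term changes: ΔPIP = ΔPEEP = 2 − 7 = -5.0 cmH2O.
Original PIP = 545/68.1 + 7.0×1 + 7 = 22.003 cmH2O; new PIP = 22.003 + (-5.0) = 17.003 cmH2O.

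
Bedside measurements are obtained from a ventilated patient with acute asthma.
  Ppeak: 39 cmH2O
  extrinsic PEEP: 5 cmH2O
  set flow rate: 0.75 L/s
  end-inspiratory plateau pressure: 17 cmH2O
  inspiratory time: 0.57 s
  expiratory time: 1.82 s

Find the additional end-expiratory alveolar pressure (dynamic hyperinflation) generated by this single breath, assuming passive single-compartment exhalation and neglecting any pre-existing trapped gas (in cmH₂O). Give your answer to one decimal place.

Vt = flow × Ti = 0.75 L/s × 0.57 s × 1000 mL/L = 427.5 mL.
R = (PIP − Pplat)/V̇ = (39 − 17) / 0.75 = 22.0/0.75 = 29.333 cmH2O·s/L.
C = Vt/(Pplat − PEEP) = 427.5 / (17 − 5) = 427.5/12.0 = 35.625 mL/cmH2O.
τ = R × C = 29.333 × 0.03563 L/cmH2O = 1.045 s.
Fraction remaining = e^(−Te/τ) = e^(−1.82/1.045) = 0.1752; trapped volume = 427.5 × 0.1752 = 74.898 mL.
Additional alveolar pressure from trapping ≈ V_trapped / C = 74.898 / 35.625 = 2.102 cmH2O.

2.1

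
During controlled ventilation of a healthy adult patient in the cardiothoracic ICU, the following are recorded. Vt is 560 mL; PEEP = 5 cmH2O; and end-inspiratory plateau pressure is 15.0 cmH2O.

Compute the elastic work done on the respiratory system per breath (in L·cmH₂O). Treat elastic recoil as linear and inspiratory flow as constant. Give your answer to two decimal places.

Elastic work ≈ ½ × (Pplat − PEEP) × Vt = 0.5 × (15.0 − 5) × 0.560 L = 0.5 × 10.0 × 0.560 = 2.8 L·cmH2O.

2.80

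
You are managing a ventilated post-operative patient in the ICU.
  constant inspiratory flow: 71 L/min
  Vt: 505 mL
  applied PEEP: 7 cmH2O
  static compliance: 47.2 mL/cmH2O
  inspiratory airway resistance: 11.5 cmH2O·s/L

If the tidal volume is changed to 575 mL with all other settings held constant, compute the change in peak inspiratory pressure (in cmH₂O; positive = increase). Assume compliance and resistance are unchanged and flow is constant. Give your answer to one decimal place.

1.5

PIP = Vt/C + R·V̇ + PEEP (constant-flow equation of motion).
Only the elastic term changes: ΔPIP = ΔVt / C = (575 − 505) / 47.2 = 1.483 cmH2O.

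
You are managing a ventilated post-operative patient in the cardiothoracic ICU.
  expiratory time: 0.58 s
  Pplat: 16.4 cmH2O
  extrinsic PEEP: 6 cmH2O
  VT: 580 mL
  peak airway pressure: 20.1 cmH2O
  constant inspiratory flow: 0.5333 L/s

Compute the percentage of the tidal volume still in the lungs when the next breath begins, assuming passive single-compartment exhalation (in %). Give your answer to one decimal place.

22.3

R = (PIP − Pplat)/V̇ = (20.1 − 16.4) / 0.5333 = 3.7/0.5333 = 6.938 cmH2O·s/L.
C = Vt/(Pplat − PEEP) = 580.0 / (16.4 − 6) = 580.0/10.4 = 55.769 mL/cmH2O.
τ = R × C = 6.938 × 0.05577 L/cmH2O = 0.3869 s.
Fraction remaining at end-expiration = e^(−Te/τ) = e^(−0.58/0.3869) = 0.2233 → 22.33%.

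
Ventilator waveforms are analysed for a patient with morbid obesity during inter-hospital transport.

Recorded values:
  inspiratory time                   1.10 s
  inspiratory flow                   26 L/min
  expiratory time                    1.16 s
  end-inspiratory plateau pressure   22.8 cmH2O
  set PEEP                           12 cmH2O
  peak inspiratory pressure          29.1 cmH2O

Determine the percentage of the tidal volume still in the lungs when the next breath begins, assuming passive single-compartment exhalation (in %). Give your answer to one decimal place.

Flow: 26 L/min ÷ 60 = 0.4333 L/s.
Vt = flow × Ti = 0.4333 L/s × 1.10 s × 1000 mL/L = 476.63 mL.
R = (PIP − Pplat)/V̇ = (29.1 − 22.8) / 0.4333 = 6.3/0.4333 = 14.54 cmH2O·s/L.
C = Vt/(Pplat − PEEP) = 476.63 / (22.8 − 12) = 476.63/10.8 = 44.132 mL/cmH2O.
τ = R × C = 14.54 × 0.04413 L/cmH2O = 0.6417 s.
Fraction remaining at end-expiration = e^(−Te/τ) = e^(−1.16/0.6417) = 0.164 → 16.4%.

16.4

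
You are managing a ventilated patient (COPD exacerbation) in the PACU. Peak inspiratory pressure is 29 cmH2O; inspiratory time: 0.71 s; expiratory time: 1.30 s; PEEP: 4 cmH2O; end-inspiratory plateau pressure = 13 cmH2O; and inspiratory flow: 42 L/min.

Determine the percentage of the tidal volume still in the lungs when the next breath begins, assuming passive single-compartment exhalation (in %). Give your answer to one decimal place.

35.7

Flow: 42 L/min ÷ 60 = 0.7 L/s.
Vt = flow × Ti = 0.7 L/s × 0.71 s × 1000 mL/L = 497.0 mL.
R = (PIP − Pplat)/V̇ = (29 − 13) / 0.7 = 16.0/0.7 = 22.857 cmH2O·s/L.
C = Vt/(Pplat − PEEP) = 497.0 / (13 − 4) = 497.0/9.0 = 55.222 mL/cmH2O.
τ = R × C = 22.857 × 0.05522 L/cmH2O = 1.262 s.
Fraction remaining at end-expiration = e^(−Te/τ) = e^(−1.30/1.262) = 0.357 → 35.7%.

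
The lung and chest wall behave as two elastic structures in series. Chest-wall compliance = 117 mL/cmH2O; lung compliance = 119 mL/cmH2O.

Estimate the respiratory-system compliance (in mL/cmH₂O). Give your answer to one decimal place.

59.0

Lung and chest wall are elastances in series: 1/Crs = 1/CL + 1/Ccw.
1/Crs = 1/119 + 1/117 = 0.01695.
Crs = 58.997 mL/cmH2O.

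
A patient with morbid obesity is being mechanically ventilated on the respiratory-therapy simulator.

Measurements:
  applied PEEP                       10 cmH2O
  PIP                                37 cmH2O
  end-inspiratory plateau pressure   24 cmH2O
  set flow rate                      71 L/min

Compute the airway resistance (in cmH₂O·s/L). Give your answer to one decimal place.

Flow: 71 L/min ÷ 60 = 1.1833 L/s.
Raw = (PIP − Pplat) / flow = (37 − 24) / 1.1833 = 13.0 / 1.1833 = 10.986 cmH2O·s/L.

11.0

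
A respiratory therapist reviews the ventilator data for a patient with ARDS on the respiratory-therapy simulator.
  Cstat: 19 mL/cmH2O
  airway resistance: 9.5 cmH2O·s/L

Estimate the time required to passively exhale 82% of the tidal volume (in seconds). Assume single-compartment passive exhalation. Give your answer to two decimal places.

τ = R × C = 9.5 × 19 mL/cmH2O = 9.5 × 0.019 L/cmH2O = 0.1805 s.
Exhaled fraction f = 1 − e^(−t/τ) → t = −τ·ln(1 − f) = −0.1805·ln(0.18) = 0.3095 s.

0.31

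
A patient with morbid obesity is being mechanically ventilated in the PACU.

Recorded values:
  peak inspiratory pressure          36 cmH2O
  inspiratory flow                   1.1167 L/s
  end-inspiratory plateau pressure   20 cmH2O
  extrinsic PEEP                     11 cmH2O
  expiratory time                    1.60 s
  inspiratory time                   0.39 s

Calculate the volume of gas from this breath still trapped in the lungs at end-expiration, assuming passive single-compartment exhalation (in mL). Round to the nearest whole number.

43

Vt = flow × Ti = 1.1167 L/s × 0.39 s × 1000 mL/L = 435.51 mL.
R = (PIP − Pplat)/V̇ = (36 − 20) / 1.1167 = 16.0/1.1167 = 14.328 cmH2O·s/L.
C = Vt/(Pplat − PEEP) = 435.51 / (20 − 11) = 435.51/9.0 = 48.39 mL/cmH2O.
τ = R × C = 14.328 × 0.04839 L/cmH2O = 0.6933 s.
Fraction remaining = e^(−Te/τ) = e^(−1.60/0.6933) = 0.09948.
Trapped volume = 435.51 × 0.09948 = 43.325 mL.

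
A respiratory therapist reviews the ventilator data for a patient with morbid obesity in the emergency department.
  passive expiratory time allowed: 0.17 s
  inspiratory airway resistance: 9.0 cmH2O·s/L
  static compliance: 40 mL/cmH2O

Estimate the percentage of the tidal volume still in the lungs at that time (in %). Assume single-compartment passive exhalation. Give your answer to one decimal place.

τ = R × C = 9.0 × 40 mL/cmH2O = 9.0 × 0.040 L/cmH2O = 0.36 s.
Passive exhalation: V(t)/V₀ = e^(−t/τ) = e^(−0.17/0.36) = 0.6236.
Fraction remaining = 0.6236 → 62.36%.

62.4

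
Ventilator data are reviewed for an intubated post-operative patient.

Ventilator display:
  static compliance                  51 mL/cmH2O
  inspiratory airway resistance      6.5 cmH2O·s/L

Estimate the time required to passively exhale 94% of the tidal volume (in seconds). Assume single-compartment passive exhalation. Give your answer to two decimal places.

0.93

τ = R × C = 6.5 × 51 mL/cmH2O = 6.5 × 0.051 L/cmH2O = 0.3315 s.
Exhaled fraction f = 1 − e^(−t/τ) → t = −τ·ln(1 − f) = −0.3315·ln(0.06) = 0.9326 s.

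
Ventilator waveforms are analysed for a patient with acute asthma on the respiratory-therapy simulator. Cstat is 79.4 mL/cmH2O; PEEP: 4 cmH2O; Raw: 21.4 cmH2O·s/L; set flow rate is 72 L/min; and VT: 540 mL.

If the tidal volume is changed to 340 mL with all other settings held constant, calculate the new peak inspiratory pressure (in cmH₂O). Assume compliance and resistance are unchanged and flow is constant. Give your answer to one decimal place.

34.0

Flow: 72 L/min ÷ 60 = 1.2 L/s.
PIP = Vt/C + R·V̇ + PEEP (constant-flow equation of motion).
Only the elastic term changes: ΔPIP = ΔVt / C = (340 − 540) / 79.4 = -2.519 cmH2O.
Original PIP = 540/79.4 + 21.4×1.2 + 4 = 36.481 cmH2O; new PIP = 36.481 + (-2.519) = 33.962 cmH2O.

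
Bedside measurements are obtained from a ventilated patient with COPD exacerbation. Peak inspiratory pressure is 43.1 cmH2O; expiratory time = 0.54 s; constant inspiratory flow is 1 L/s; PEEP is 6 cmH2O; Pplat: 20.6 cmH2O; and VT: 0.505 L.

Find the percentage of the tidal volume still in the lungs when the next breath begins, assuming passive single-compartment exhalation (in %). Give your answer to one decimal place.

R = (PIP − Pplat)/V̇ = (43.1 − 20.6) / 1 = 22.5/1 = 22.5 cmH2O·s/L.
C = Vt/(Pplat − PEEP) = 505.0 / (20.6 − 6) = 505.0/14.6 = 34.589 mL/cmH2O.
τ = R × C = 22.5 × 0.03459 L/cmH2O = 0.7783 s.
Fraction remaining at end-expiration = e^(−Te/τ) = e^(−0.54/0.7783) = 0.4997 → 49.97%.

50.0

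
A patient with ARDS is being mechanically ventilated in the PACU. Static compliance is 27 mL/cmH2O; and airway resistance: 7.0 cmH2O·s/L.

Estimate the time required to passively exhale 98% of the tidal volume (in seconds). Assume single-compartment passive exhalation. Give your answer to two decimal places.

τ = R × C = 7.0 × 27 mL/cmH2O = 7.0 × 0.027 L/cmH2O = 0.189 s.
Exhaled fraction f = 1 − e^(−t/τ) → t = −τ·ln(1 − f) = −0.189·ln(0.02) = 0.7394 s.

0.74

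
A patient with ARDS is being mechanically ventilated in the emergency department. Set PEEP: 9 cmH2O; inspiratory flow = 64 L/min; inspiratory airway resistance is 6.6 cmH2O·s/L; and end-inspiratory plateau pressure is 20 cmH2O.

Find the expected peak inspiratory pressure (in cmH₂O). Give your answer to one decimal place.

27.0

Flow: 64 L/min ÷ 60 = 1.0667 L/s.
PIP = Pplat + Raw × flow = 20 + 6.6 × 1.0667 = 20 + 7.04 = 27.04 cmH2O.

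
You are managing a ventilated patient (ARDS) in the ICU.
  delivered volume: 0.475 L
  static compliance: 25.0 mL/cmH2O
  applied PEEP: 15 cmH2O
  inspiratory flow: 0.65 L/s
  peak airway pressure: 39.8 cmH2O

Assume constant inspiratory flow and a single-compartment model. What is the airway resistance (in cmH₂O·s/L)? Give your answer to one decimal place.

Equation of motion (constant flow): PIP = Vt/C + R·V̇ + PEEP.
R·V̇ = PIP − Vt/C − PEEP = 39.8 − 475/25.0 − 15 = 39.8 − 19.0 − 15 = 5.8 cmH2O.
R = 5.8 / 0.65 = 8.923 cmH2O·s/L.

8.9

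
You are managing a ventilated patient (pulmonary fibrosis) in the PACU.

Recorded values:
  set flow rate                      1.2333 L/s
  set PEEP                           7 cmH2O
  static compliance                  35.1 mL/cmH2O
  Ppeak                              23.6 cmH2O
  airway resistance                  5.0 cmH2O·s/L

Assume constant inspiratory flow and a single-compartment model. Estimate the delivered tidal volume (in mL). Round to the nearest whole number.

366

Equation of motion (constant flow): PIP = Vt/C + R·V̇ + PEEP.
Vt/C = PIP − R·V̇ − PEEP = 23.6 − 6.167 − 7 = 10.433 cmH2O.
Vt = C × 10.433 = 35.1 × 10.433 = 366.2 mL.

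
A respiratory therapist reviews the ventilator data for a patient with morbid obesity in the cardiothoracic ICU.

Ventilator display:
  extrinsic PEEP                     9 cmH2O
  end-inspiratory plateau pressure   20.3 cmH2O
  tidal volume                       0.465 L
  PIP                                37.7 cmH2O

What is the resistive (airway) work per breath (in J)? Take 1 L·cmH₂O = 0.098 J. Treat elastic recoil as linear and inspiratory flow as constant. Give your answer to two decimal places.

0.79

With constant inspiratory flow the resistive pressure is constant at PIP − Pplat = 37.7 − 20.3 = 17.4 cmH2O, so resistive work = 17.4 × 0.465 = 8.091 L·cmH2O.
× 0.098 J/(L·cmH2O) → 0.7929 J.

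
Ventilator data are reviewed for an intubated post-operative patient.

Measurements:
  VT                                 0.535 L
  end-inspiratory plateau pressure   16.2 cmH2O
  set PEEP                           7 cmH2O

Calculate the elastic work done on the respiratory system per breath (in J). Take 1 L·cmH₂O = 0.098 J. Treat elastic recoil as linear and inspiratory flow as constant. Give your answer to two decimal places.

0.24

Elastic work ≈ ½ × (Pplat − PEEP) × Vt = 0.5 × (16.2 − 7) × 0.535 L = 0.5 × 9.2 × 0.535 = 2.461 L·cmH2O.
× 0.098 J/(L·cmH2O) → 0.2412 J.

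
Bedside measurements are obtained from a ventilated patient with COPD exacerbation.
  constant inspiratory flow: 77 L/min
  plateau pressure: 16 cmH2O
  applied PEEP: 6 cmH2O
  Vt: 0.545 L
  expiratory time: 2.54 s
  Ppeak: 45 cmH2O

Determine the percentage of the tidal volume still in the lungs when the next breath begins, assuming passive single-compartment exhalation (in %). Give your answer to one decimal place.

12.7

Flow: 77 L/min ÷ 60 = 1.2833 L/s.
R = (PIP − Pplat)/V̇ = (45 − 16) / 1.2833 = 29.0/1.2833 = 22.598 cmH2O·s/L.
C = Vt/(Pplat − PEEP) = 545.0 / (16 − 6) = 545.0/10.0 = 54.5 mL/cmH2O.
τ = R × C = 22.598 × 0.0545 L/cmH2O = 1.232 s.
Fraction remaining at end-expiration = e^(−Te/τ) = e^(−2.54/1.232) = 0.1272 → 12.72%.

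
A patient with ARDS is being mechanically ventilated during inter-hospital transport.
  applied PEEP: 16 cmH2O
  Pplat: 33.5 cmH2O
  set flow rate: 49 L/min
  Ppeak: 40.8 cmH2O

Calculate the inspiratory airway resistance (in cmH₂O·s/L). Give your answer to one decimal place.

8.9

Flow: 49 L/min ÷ 60 = 0.8167 L/s.
Raw = (PIP − Pplat) / flow = (40.8 − 33.5) / 0.8167 = 7.3 / 0.8167 = 8.938 cmH2O·s/L.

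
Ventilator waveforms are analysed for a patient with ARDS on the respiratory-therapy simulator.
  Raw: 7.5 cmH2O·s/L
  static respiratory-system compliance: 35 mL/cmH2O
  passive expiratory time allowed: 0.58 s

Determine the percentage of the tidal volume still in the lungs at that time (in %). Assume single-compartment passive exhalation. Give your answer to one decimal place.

τ = R × C = 7.5 × 35 mL/cmH2O = 7.5 × 0.035 L/cmH2O = 0.2625 s.
Passive exhalation: V(t)/V₀ = e^(−t/τ) = e^(−0.58/0.2625) = 0.1098.
Fraction remaining = 0.1098 → 10.98%.

11.0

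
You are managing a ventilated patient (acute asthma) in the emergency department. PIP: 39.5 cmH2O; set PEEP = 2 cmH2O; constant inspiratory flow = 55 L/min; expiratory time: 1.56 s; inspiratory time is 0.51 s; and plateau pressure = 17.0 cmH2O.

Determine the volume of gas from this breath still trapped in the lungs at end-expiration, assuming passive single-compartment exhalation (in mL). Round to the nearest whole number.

Flow: 55 L/min ÷ 60 = 0.9167 L/s.
Vt = flow × Ti = 0.9167 L/s × 0.51 s × 1000 mL/L = 467.52 mL.
R = (PIP − Pplat)/V̇ = (39.5 − 17.0) / 0.9167 = 22.5/0.9167 = 24.545 cmH2O·s/L.
C = Vt/(Pplat − PEEP) = 467.52 / (17.0 − 2) = 467.52/15.0 = 31.168 mL/cmH2O.
τ = R × C = 24.545 × 0.03117 L/cmH2O = 0.7651 s.
Fraction remaining = e^(−Te/τ) = e^(−1.56/0.7651) = 0.1302.
Trapped volume = 467.52 × 0.1302 = 60.871 mL.

61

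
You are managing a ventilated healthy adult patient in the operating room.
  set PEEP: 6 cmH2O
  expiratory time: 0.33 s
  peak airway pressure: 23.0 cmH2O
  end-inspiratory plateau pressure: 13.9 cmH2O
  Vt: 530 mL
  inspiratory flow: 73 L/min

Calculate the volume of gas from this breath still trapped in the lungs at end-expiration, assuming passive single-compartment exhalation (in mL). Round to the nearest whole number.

Flow: 73 L/min ÷ 60 = 1.2167 L/s.
R = (PIP − Pplat)/V̇ = (23.0 − 13.9) / 1.2167 = 9.1/1.2167 = 7.479 cmH2O·s/L.
C = Vt/(Pplat − PEEP) = 530.0 / (13.9 − 6) = 530.0/7.9 = 67.089 mL/cmH2O.
τ = R × C = 7.479 × 0.06709 L/cmH2O = 0.5018 s.
Fraction remaining = e^(−Te/τ) = e^(−0.33/0.5018) = 0.5181.
Trapped volume = 530.0 × 0.5181 = 274.59 mL.

275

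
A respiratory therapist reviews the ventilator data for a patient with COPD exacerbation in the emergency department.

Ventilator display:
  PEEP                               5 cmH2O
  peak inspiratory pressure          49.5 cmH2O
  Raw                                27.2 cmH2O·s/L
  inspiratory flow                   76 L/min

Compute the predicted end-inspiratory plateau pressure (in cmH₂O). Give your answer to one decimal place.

15.0

Flow: 76 L/min ÷ 60 = 1.2667 L/s.
Pplat = PIP − Raw × flow = 49.5 − 27.2 × 1.2667 = 49.5 − 34.454 = 15.046 cmH2O.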